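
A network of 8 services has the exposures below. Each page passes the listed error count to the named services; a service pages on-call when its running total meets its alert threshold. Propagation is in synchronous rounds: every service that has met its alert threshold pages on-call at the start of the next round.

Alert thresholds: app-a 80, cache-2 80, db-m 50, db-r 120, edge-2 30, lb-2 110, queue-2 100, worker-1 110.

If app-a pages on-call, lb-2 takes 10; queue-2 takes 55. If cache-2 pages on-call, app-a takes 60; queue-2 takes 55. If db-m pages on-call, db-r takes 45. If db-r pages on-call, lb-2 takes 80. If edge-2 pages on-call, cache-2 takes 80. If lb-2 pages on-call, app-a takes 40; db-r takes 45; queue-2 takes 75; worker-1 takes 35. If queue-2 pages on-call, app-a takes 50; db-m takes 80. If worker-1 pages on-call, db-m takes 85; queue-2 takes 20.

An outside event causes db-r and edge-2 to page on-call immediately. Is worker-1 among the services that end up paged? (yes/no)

no

Round 1 — db-r, edge-2 page on-call (initial).
  cache-2: +80 → 80 ≥ 80
  lb-2: +80 → 80 < 110
Round 2 — cache-2 pages on-call.
  app-a: +60 → 60 < 80
  queue-2: +55 → 55 < 100
No further pages.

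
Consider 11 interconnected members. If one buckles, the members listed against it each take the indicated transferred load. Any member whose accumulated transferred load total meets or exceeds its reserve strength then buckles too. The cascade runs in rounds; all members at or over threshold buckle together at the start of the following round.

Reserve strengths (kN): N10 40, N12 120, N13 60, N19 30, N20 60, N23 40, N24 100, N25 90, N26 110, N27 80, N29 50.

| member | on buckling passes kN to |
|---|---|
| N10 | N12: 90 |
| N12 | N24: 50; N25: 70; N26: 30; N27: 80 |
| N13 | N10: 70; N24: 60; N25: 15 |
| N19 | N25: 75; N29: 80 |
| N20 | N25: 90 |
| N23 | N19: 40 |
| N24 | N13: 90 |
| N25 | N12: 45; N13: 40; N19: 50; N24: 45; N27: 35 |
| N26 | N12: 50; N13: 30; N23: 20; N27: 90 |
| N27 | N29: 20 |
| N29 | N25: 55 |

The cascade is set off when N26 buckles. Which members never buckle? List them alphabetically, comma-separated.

Round 1 — N26 buckles (initial).
  N12: +50 → 50 < 120
  N13: +30 → 30 < 60
  N23: +20 → 20 < 40
  N27: +90 → 90 ≥ 80
Round 2 — N27 buckles.
  N29: +20 → 20 < 50
No further bucklings.

N10, N12, N13, N19, N20, N23, N24, N25, N29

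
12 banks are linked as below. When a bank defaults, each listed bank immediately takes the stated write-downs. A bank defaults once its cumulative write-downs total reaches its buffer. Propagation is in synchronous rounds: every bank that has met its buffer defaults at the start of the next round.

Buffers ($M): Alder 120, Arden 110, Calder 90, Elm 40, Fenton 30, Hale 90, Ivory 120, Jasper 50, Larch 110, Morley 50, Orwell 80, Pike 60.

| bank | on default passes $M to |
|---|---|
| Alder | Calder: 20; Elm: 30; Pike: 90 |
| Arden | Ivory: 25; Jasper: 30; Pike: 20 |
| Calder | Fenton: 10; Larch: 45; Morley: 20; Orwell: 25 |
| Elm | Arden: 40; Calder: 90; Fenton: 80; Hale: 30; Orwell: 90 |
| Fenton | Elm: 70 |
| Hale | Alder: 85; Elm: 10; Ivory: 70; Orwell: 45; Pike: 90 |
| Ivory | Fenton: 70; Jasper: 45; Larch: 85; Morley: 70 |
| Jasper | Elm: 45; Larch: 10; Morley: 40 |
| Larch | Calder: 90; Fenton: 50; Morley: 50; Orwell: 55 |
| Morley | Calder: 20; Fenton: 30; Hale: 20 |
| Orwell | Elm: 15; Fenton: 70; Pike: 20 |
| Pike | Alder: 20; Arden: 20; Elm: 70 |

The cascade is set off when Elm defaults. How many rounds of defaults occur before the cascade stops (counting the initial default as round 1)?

2

Round 1 — Elm defaults (initial).
  Arden: +40 → 40 < 110
  Calder: +90 → 90 ≥ 90
  Fenton: +80 → 80 ≥ 30
  Hale: +30 → 30 < 90
  Orwell: +90 → 90 ≥ 80
Round 2 — Calder, Fenton, Orwell default.
  Larch: +45 → 45 < 110
  Morley: +20 → 20 < 50
  Pike: +20 → 20 < 60
No further defaults.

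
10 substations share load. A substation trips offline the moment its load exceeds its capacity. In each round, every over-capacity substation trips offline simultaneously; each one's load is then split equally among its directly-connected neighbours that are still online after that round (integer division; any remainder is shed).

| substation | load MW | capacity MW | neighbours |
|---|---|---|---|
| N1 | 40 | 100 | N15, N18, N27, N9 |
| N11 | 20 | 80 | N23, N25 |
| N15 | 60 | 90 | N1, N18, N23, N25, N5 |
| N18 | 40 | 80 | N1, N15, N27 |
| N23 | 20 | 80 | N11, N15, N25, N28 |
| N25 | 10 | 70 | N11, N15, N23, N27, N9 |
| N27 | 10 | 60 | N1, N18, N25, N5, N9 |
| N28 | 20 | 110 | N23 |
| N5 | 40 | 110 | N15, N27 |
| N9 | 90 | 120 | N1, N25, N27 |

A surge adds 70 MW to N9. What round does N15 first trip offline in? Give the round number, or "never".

4

Round 1 — N9 at 160 > 120. N9 trips offline.
  N9 sheds 160 MW to N1, N25, N27: 53 each (1 lost).
    N1: 40+53 = 93 ≤ 100
    N25: 10+53 = 63 ≤ 70
    N27: 10+53 = 63 > 60
Round 2 — N27 trips offline.
  N27 sheds 63 MW to N1, N18, N25, N5: 15 each (3 lost).
    N1: 93+15 = 108 > 100
    N18: 40+15 = 55 ≤ 80
    N25: 63+15 = 78 > 70
    N5: 40+15 = 55 ≤ 110
Round 3 — N1, N25 trip offline.
  N1 sheds 108 MW to N15, N18: 54 each.
    N15: 60+54 = 114 > 90
    N18: 55+54 = 109 > 80
  N25 sheds 78 MW to N11, N15, N23: 26 each.
    N11: 20+26 = 46 ≤ 80
    N15: 114+26 = 140 > 90
    N23: 20+26 = 46 ≤ 80
Round 4 — N15, N18 trip offline.
  N15 sheds 140 MW to N23, N5: 70 each.
    N23: 46+70 = 116 > 80
    N5: 55+70 = 125 > 110
  N18 sheds 109 MW: no online neighbours, lost.
Round 5 — N23, N5 trip offline.
  N23 sheds 116 MW to N11, N28: 58 each.
    N11: 46+58 = 104 > 80
    N28: 20+58 = 78 ≤ 110
  N5 sheds 125 MW: no online neighbours, lost.
Round 6 — N11 trips offline.
  N11 sheds 104 MW: no online neighbours, lost.
No further trips.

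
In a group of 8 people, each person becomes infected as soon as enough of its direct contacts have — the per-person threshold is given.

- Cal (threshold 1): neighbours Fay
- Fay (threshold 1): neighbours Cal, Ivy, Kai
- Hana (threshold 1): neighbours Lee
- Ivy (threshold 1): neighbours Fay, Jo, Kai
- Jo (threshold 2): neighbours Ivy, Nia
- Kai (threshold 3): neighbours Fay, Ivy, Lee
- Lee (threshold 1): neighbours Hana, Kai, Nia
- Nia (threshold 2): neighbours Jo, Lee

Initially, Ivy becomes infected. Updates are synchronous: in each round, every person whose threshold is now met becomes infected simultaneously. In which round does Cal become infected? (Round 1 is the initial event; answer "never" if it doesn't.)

Round 1 — Ivy becomes infected (initial).
Round 2 — checking thresholds:
  Fay: 1 of 3 neighbours ≥ 1, becomes infected.
  Jo: 1 of 2 neighbours < 2, not yet.
  Kai: 1 of 3 neighbours < 3, not yet.
Round 3 — checking thresholds:
  Cal: 1 of 1 neighbours ≥ 1, becomes infected.
  Jo: 1 of 2 neighbours < 2, not yet.
  Kai: 2 of 3 neighbours < 3, not yet.
Round 4 — no new infections; cascade stops.

3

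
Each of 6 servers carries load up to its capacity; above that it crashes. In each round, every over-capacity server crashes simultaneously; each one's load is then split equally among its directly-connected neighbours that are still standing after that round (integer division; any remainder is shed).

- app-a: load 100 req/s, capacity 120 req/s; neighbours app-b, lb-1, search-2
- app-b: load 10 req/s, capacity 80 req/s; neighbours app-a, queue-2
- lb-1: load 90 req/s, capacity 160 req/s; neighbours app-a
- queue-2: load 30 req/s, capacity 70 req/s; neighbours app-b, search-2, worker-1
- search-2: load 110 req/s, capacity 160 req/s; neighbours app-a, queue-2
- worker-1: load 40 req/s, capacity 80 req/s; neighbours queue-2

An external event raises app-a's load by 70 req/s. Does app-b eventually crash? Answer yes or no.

yes

Round 1 — app-a at 170 > 120. app-a crashes.
  app-a sheds 170 req/s to app-b, lb-1, search-2: 56 each (2 lost).
    app-b: 10+56 = 66 ≤ 80
    lb-1: 90+56 = 146 ≤ 160
    search-2: 110+56 = 166 > 160
Round 2 — search-2 crashes.
  search-2 sheds 166 req/s to queue-2: 166 each.
    queue-2: 30+166 = 196 > 70
Round 3 — queue-2 crashes.
  queue-2 sheds 196 req/s to app-b, worker-1: 98 each.
    app-b: 66+98 = 164 > 80
    worker-1: 40+98 = 138 > 80
Round 4 — app-b, worker-1 crash.
  app-b sheds 164 req/s: no online neighbours, lost.
  worker-1 sheds 138 req/s: no online neighbours, lost.
No further crashes.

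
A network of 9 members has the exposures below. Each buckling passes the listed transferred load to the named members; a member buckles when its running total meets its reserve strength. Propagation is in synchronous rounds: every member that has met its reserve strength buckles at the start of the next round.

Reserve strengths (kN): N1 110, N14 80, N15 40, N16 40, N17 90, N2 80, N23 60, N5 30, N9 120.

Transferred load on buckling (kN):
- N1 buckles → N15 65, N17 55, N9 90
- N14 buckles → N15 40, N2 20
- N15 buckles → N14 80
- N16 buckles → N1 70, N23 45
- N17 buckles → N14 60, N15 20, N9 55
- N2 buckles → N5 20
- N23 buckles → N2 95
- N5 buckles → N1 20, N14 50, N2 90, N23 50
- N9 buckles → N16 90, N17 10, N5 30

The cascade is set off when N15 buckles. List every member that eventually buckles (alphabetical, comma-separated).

N14, N15

Round 1 — N15 buckles (initial).
  N14: +80 → 80 ≥ 80
Round 2 — N14 buckles.
  N2: +20 → 20 < 80
No further bucklings.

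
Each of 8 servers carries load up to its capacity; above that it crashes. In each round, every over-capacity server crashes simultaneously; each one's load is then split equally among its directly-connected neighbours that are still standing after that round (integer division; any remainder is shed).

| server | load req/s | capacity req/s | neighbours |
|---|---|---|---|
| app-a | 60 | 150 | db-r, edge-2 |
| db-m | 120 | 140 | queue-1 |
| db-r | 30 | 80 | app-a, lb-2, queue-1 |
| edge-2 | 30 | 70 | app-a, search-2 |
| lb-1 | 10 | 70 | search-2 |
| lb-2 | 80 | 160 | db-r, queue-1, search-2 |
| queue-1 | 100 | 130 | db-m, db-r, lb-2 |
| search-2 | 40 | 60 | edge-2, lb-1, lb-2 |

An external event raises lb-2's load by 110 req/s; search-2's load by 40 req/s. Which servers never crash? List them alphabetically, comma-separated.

lb-1

Round 1 — lb-2 at 190 > 160; search-2 at 80 > 60. lb-2, search-2 crash.
  lb-2 sheds 190 req/s to db-r, queue-1: 95 each.
    db-r: 30+95 = 125 > 80
    queue-1: 100+95 = 195 > 130
  search-2 sheds 80 req/s to edge-2, lb-1: 40 each.
    edge-2: 30+40 = 70 ≤ 70
    lb-1: 10+40 = 50 ≤ 70
Round 2 — db-r, queue-1 crash.
  db-r sheds 125 req/s to app-a: 125 each.
    app-a: 60+125 = 185 > 150
  queue-1 sheds 195 req/s to db-m: 195 each.
    db-m: 120+195 = 315 > 140
Round 3 — app-a, db-m crash.
  app-a sheds 185 req/s to edge-2: 185 each.
    edge-2: 70+185 = 255 > 70
  db-m sheds 315 req/s: no online neighbours, lost.
Round 4 — edge-2 crashes.
  edge-2 sheds 255 req/s: no online neighbours, lost.
No further crashes.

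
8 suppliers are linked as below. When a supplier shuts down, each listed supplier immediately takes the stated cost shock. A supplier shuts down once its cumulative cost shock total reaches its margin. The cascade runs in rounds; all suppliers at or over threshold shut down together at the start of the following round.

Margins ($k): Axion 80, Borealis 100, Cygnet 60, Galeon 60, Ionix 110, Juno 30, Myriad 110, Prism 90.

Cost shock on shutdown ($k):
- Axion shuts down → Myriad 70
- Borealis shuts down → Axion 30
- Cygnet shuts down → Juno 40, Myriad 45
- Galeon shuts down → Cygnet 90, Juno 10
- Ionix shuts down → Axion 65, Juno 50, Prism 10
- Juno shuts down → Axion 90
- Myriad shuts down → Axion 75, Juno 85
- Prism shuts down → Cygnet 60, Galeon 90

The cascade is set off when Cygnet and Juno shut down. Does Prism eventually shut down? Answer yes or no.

no

Round 1 — Cygnet, Juno shut down (initial).
  Axion: +90 → 90 ≥ 80
  Myriad: +45 → 45 < 110
Round 2 — Axion shuts down.
  Myriad: +70 → 115 ≥ 110
Round 3 — Myriad shuts down.
No further shutdowns.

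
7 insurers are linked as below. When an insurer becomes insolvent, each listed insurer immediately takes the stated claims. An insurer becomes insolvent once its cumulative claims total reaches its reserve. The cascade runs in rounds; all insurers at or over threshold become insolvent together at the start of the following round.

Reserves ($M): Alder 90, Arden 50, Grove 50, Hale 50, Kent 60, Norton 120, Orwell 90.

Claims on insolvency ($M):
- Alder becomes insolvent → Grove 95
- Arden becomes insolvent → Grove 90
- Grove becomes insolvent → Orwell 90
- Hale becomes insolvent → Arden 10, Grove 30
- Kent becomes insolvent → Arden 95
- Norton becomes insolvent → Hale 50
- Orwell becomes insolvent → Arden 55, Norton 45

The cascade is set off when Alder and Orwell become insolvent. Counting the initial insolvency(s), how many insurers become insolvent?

Round 1 — Alder, Orwell become insolvent (initial).
  Arden: +55 → 55 ≥ 50
  Grove: +95 → 95 ≥ 50
  Norton: +45 → 45 < 120
Round 2 — Arden, Grove become insolvent.
No further insolvencies.

4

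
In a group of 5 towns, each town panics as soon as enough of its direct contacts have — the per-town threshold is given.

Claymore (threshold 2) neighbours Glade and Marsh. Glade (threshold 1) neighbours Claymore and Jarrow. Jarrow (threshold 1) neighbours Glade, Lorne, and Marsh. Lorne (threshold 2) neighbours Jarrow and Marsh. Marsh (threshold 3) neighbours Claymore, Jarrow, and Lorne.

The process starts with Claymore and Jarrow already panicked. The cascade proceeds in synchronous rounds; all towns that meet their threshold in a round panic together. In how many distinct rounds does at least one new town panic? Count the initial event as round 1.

Round 1 — Claymore, Jarrow panic (initial).
Round 2 — checking thresholds:
  Glade: 2 of 2 neighbours ≥ 1, panics.
  Lorne: 1 of 2 neighbours < 2, below threshold.
  Marsh: 2 of 3 neighbours < 3, below threshold.
Round 3 — no new panics; cascade stops.

2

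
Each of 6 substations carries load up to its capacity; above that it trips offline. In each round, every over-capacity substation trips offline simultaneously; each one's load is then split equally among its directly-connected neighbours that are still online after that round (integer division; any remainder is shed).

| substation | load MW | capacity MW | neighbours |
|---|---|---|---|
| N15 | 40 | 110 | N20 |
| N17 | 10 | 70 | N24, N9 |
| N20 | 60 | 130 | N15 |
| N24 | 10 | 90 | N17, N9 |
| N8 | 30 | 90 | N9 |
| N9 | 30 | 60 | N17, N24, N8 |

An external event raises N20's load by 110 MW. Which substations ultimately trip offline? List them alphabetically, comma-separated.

N15, N20

Round 1 — N20 at 170 > 130. N20 trips offline.
  N20 sheds 170 MW to N15: 170 each.
    N15: 40+170 = 210 > 110
Round 2 — N15 trips offline.
  N15 sheds 210 MW: no online neighbours, lost.
No further trips.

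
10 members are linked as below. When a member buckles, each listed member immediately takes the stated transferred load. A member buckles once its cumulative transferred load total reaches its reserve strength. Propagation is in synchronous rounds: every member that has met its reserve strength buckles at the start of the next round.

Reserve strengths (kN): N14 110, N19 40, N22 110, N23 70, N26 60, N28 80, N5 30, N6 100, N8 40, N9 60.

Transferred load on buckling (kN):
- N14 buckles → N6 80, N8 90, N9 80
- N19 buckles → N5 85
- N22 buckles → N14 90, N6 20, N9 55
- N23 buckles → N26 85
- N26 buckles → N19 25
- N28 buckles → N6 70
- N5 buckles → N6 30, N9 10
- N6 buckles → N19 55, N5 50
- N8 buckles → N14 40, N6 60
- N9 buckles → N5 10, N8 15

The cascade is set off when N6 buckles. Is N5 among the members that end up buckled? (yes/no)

yes

Round 1 — N6 buckles (initial).
  N19: +55 → 55 ≥ 40
  N5: +50 → 50 ≥ 30
Round 2 — N19, N5 buckle.
  N9: +10 → 10 < 60
No further bucklings.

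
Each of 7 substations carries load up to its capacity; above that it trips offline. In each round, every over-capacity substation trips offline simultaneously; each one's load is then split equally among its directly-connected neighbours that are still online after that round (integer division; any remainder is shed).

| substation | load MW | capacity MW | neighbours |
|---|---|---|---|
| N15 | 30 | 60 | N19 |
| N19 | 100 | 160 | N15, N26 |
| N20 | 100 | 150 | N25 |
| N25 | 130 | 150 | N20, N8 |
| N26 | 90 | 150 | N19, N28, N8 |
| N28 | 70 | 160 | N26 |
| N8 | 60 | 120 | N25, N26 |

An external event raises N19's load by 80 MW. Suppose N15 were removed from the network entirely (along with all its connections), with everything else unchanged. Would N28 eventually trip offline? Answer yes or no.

With N15 removed:
Round 1 — N19 at 180 > 160. N19 trips offline.
  N19 sheds 180 MW to N26: 180 each.
    N26: 90+180 = 270 > 150
Round 2 — N26 trips offline.
  N26 sheds 270 MW to N28, N8: 135 each.
    N28: 70+135 = 205 > 160
    N8: 60+135 = 195 > 120
Round 3 — N28, N8 trip offline.
  N28 sheds 205 MW: no online neighbours, lost.
  N8 sheds 195 MW to N25: 195 each.
    N25: 130+195 = 325 > 150
Round 4 — N25 trips offline.
  N25 sheds 325 MW to N20: 325 each.
    N20: 100+325 = 425 > 150
Round 5 — N20 trips offline.
  N20 sheds 425 MW: no online neighbours, lost.
No further trips.

yes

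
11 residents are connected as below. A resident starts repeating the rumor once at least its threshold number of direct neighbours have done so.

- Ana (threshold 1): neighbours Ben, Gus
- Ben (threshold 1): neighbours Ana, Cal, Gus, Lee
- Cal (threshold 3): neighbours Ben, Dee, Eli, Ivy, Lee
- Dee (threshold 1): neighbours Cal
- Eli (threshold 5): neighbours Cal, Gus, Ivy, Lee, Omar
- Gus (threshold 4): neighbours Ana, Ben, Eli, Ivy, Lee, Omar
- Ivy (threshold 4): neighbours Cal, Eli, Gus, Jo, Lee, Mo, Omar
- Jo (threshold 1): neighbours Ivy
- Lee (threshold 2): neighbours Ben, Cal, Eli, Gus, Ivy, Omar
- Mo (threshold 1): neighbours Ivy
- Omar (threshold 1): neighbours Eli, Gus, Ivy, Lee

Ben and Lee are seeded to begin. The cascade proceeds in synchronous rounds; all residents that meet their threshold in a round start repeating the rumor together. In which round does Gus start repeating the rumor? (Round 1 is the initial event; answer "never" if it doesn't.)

3

Round 1 — Ben, Lee start repeating the rumor (initial).
Round 2 — checking thresholds:
  Ana: 1 of 2 neighbours ≥ 1, starts repeating the rumor.
  Cal: 2 of 5 neighbours < 3, not yet.
  Eli: 1 of 5 neighbours < 5, not yet.
  Gus: 2 of 6 neighbours < 4, not yet.
  Ivy: 1 of 7 neighbours < 4, not yet.
  Omar: 1 of 4 neighbours ≥ 1, starts repeating the rumor.
Round 3 — checking thresholds:
  Cal: 2 of 5 neighbours < 3, not yet.
  Eli: 2 of 5 neighbours < 5, not yet.
  Gus: 4 of 6 neighbours ≥ 4, starts repeating the rumor.
  Ivy: 2 of 7 neighbours < 4, not yet.
Round 4 — no new spreads; cascade stops.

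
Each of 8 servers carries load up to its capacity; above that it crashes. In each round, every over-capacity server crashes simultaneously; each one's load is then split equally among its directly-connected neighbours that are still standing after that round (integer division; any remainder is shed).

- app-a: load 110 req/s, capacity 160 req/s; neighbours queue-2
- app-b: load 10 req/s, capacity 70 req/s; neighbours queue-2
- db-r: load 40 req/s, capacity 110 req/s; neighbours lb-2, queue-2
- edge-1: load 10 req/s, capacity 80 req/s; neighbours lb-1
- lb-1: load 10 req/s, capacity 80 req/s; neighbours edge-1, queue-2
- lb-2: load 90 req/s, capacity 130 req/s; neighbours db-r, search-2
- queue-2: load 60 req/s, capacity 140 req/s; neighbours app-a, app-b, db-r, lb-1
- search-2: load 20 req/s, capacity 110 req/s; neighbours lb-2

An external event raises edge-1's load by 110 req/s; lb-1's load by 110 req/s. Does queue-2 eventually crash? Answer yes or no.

Round 1 — edge-1 at 120 > 80; lb-1 at 120 > 80. edge-1, lb-1 crash.
  edge-1 sheds 120 req/s: no online neighbours, lost.
  lb-1 sheds 120 req/s to queue-2: 120 each.
    queue-2: 60+120 = 180 > 140
Round 2 — queue-2 crashes.
  queue-2 sheds 180 req/s to app-a, app-b, db-r: 60 each.
    app-a: 110+60 = 170 > 160
    app-b: 10+60 = 70 ≤ 70
    db-r: 40+60 = 100 ≤ 110
Round 3 — app-a crashes.
  app-a sheds 170 req/s: no online neighbours, lost.
No further crashes.

yes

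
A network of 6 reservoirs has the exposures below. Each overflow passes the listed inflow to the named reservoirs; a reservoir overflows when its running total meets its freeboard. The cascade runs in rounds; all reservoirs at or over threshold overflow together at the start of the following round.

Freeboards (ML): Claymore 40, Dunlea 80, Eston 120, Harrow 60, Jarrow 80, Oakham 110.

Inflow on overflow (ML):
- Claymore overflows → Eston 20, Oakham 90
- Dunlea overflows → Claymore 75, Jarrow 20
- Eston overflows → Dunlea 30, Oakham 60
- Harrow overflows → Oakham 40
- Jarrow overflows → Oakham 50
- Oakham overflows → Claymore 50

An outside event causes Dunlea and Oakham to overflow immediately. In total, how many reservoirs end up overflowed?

3

Round 1 — Dunlea, Oakham overflow (initial).
  Claymore: +75+50 → 125 ≥ 40
  Jarrow: +20 → 20 < 80
Round 2 — Claymore overflows.
  Eston: +20 → 20 < 120
No further overflows.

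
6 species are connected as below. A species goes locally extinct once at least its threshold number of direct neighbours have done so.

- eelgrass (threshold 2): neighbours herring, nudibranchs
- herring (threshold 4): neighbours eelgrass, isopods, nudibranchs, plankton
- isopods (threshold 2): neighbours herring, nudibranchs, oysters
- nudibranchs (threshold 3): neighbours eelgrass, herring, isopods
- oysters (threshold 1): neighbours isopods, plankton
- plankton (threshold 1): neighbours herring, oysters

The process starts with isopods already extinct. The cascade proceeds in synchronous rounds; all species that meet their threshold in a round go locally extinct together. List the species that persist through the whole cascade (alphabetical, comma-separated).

Round 1 — isopods goes locally extinct (initial).
Round 2 — checking thresholds:
  herring: 1 of 4 neighbours < 4, below threshold.
  nudibranchs: 1 of 3 neighbours < 3, below threshold.
  oysters: 1 of 2 neighbours ≥ 1, goes locally extinct.
Round 3 — checking thresholds:
  herring: 1 of 4 neighbours < 4, below threshold.
  nudibranchs: 1 of 3 neighbours < 3, below threshold.
  plankton: 1 of 2 neighbours ≥ 1, goes locally extinct.
Round 4 — no new extinctions; cascade stops.

eelgrass, herring, nudibranchs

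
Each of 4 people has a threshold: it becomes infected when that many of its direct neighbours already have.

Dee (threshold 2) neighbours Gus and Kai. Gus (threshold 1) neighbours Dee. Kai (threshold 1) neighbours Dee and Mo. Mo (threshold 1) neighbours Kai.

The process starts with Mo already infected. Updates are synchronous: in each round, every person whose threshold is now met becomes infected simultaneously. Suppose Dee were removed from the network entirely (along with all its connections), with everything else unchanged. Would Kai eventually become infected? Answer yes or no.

yes

With Dee removed:
Round 1 — Mo becomes infected (initial).
Round 2 — checking thresholds:
  Kai: 1 of 1 neighbours ≥ 1, becomes infected.
Round 3 — no new infections; cascade stops.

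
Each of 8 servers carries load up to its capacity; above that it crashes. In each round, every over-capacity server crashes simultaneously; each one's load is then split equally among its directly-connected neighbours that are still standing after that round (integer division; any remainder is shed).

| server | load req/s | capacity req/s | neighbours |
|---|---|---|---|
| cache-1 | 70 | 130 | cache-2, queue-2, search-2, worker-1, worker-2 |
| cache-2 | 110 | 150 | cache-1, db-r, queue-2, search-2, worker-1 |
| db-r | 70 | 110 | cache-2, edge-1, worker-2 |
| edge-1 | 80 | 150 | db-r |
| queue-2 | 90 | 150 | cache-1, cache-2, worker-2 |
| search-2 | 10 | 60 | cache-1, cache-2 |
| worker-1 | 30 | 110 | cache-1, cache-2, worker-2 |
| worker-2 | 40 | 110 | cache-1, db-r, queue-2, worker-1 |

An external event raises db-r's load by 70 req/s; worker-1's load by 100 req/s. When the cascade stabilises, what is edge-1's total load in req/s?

Round 1 — db-r at 140 > 110; worker-1 at 130 > 110. db-r, worker-1 crash.
  db-r sheds 140 req/s to cache-2, edge-1, worker-2: 46 each (2 lost).
    cache-2: 110+46 = 156 > 150
    edge-1: 80+46 = 126 ≤ 150
    worker-2: 40+46 = 86 ≤ 110
  worker-1 sheds 130 req/s to cache-1, cache-2, worker-2: 43 each (1 lost).
    cache-1: 70+43 = 113 ≤ 130
    cache-2: 156+43 = 199 > 150
    worker-2: 86+43 = 129 > 110
Round 2 — cache-2, worker-2 crash.
  cache-2 sheds 199 req/s to cache-1, queue-2, search-2: 66 each (1 lost).
    cache-1: 113+66 = 179 > 130
    queue-2: 90+66 = 156 > 150
    search-2: 10+66 = 76 > 60
  worker-2 sheds 129 req/s to cache-1, queue-2: 64 each (1 lost).
    cache-1: 179+64 = 243 > 130
    queue-2: 156+64 = 220 > 150
Round 3 — cache-1, queue-2, search-2 crash.
  cache-1 sheds 243 req/s: no online neighbours, lost.
  queue-2 sheds 220 req/s: no online neighbours, lost.
  search-2 sheds 76 req/s: no online neighbours, lost.
No further crashes.

126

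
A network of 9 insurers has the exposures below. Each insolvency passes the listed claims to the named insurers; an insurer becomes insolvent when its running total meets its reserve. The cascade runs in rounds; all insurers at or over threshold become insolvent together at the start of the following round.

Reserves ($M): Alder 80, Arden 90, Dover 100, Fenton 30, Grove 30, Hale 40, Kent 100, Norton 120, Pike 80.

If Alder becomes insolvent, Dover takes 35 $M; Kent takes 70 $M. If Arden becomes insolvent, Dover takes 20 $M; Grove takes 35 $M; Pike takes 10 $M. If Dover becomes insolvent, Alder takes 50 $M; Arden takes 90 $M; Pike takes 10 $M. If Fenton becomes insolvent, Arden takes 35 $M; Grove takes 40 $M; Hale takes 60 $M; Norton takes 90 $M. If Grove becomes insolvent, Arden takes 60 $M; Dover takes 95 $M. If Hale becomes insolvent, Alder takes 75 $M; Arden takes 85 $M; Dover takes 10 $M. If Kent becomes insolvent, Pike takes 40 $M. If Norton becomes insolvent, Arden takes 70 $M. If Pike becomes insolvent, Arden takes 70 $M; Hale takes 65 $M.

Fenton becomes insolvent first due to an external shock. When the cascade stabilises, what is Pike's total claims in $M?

20

Round 1 — Fenton becomes insolvent (initial).
  Arden: +35 → 35 < 90
  Grove: +40 → 40 ≥ 30
  Hale: +60 → 60 ≥ 40
  Norton: +90 → 90 < 120
Round 2 — Grove, Hale become insolvent.
  Alder: +75 → 75 < 80
  Arden: +60+85 → 180 ≥ 90
  Dover: +95+10 → 105 ≥ 100
Round 3 — Arden, Dover become insolvent.
  Alder: +50 → 125 ≥ 80
  Pike: +10+10 → 20 < 80
Round 4 — Alder becomes insolvent.
  Kent: +70 → 70 < 100
No further insolvencies.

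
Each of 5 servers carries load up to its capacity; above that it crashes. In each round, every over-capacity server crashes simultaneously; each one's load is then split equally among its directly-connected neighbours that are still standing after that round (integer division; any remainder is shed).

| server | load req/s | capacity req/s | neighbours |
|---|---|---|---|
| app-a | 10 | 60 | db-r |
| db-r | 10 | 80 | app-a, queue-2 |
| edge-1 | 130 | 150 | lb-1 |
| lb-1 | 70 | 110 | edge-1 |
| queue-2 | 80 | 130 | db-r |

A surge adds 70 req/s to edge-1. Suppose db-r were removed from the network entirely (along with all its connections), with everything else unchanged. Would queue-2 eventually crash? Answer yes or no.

no

With db-r removed:
Round 1 — edge-1 at 200 > 150. edge-1 crashes.
  edge-1 sheds 200 req/s to lb-1: 200 each.
    lb-1: 70+200 = 270 > 110
Round 2 — lb-1 crashes.
  lb-1 sheds 270 req/s: no online neighbours, lost.
No further crashes.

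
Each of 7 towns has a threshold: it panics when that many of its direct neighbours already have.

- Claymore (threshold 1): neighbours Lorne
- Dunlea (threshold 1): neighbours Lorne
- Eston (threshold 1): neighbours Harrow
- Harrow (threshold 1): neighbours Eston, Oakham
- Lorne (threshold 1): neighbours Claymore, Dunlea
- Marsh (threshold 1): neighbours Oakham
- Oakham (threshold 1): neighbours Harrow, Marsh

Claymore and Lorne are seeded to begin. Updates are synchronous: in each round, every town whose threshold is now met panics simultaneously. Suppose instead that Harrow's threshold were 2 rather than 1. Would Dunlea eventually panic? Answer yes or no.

With Harrow's threshold at 2:
Round 1 — Claymore, Lorne panic (initial).
Round 2 — checking thresholds:
  Dunlea: 1 of 1 neighbours ≥ 1, panics.
Round 3 — no new panics; cascade stops.

yes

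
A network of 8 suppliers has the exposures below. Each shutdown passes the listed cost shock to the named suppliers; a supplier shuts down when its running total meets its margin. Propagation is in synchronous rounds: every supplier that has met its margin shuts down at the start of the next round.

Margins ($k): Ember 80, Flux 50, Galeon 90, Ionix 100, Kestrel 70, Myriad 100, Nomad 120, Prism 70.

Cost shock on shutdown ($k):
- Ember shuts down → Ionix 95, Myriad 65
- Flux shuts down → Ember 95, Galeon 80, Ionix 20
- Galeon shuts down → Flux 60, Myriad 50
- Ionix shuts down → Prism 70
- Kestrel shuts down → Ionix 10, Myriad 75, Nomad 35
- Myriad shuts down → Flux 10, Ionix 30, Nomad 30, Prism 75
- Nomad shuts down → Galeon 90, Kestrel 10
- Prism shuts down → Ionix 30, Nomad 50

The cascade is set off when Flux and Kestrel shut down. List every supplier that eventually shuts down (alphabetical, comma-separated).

Ember, Flux, Ionix, Kestrel, Myriad, Prism

Round 1 — Flux, Kestrel shut down (initial).
  Ember: +95 → 95 ≥ 80
  Galeon: +80 → 80 < 90
  Ionix: +20+10 → 30 < 100
  Myriad: +75 → 75 < 100
  Nomad: +35 → 35 < 120
Round 2 — Ember shuts down.
  Ionix: +95 → 125 ≥ 100
  Myriad: +65 → 140 ≥ 100
Round 3 — Ionix, Myriad shut down.
  Nomad: +30 → 65 < 120
  Prism: +70+75 → 145 ≥ 70
Round 4 — Prism shuts down.
  Nomad: +50 → 115 < 120
No further shutdowns.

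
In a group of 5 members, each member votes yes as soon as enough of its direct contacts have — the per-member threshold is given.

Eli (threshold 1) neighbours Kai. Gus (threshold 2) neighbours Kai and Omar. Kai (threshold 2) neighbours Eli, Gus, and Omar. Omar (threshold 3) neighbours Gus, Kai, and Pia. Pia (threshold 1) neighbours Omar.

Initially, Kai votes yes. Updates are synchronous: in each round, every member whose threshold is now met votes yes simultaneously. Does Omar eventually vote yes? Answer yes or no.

Round 1 — Kai votes yes (initial).
Round 2 — checking thresholds:
  Eli: 1 of 1 neighbours ≥ 1, votes yes.
  Gus: 1 of 2 neighbours < 2, holds.
  Omar: 1 of 3 neighbours < 3, holds.
Round 3 — no new yes votes; cascade stops.

no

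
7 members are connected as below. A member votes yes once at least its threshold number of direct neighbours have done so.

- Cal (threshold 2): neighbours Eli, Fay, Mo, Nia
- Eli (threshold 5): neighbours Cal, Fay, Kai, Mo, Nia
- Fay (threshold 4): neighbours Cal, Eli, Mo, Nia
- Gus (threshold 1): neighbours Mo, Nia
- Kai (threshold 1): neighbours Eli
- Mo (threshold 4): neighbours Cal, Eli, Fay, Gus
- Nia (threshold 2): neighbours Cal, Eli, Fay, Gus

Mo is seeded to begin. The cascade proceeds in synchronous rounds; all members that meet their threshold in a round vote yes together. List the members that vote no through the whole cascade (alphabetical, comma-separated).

Round 1 — Mo votes yes (initial).
Round 2 — checking thresholds:
  Cal: 1 of 4 neighbours < 2, not yet.
  Eli: 1 of 5 neighbours < 5, not yet.
  Fay: 1 of 4 neighbours < 4, not yet.
  Gus: 1 of 2 neighbours ≥ 1, votes yes.
Round 3 — no new yes votes; cascade stops.

Cal, Eli, Fay, Kai, Nia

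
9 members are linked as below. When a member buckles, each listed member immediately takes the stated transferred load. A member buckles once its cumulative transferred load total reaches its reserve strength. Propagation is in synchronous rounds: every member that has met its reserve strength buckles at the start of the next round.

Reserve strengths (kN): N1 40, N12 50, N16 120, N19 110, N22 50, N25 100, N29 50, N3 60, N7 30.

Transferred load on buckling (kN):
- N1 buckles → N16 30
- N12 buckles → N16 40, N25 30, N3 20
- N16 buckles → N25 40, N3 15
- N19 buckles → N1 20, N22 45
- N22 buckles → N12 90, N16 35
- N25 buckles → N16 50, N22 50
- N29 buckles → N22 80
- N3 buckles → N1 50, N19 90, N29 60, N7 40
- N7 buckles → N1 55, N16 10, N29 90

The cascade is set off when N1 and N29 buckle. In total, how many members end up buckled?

4

Round 1 — N1, N29 buckle (initial).
  N16: +30 → 30 < 120
  N22: +80 → 80 ≥ 50
Round 2 — N22 buckles.
  N12: +90 → 90 ≥ 50
  N16: +35 → 65 < 120
Round 3 — N12 buckles.
  N16: +40 → 105 < 120
  N25: +30 → 30 < 100
  N3: +20 → 20 < 60
No further bucklings.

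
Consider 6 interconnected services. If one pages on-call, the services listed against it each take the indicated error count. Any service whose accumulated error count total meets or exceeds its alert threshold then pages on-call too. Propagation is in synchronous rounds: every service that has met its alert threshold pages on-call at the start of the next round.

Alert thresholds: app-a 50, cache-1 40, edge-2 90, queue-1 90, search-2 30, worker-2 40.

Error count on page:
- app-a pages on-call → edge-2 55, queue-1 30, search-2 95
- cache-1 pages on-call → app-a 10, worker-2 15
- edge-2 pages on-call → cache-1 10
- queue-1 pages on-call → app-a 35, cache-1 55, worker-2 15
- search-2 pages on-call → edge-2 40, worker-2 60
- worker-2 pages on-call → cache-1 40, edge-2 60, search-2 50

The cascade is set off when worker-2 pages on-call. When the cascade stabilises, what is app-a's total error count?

Round 1 — worker-2 pages on-call (initial).
  cache-1: +40 → 40 ≥ 40
  edge-2: +60 → 60 < 90
  search-2: +50 → 50 ≥ 30
Round 2 — cache-1, search-2 page on-call.
  app-a: +10 → 10 < 50
  edge-2: +40 → 100 ≥ 90
Round 3 — edge-2 pages on-call.
No further pages.

10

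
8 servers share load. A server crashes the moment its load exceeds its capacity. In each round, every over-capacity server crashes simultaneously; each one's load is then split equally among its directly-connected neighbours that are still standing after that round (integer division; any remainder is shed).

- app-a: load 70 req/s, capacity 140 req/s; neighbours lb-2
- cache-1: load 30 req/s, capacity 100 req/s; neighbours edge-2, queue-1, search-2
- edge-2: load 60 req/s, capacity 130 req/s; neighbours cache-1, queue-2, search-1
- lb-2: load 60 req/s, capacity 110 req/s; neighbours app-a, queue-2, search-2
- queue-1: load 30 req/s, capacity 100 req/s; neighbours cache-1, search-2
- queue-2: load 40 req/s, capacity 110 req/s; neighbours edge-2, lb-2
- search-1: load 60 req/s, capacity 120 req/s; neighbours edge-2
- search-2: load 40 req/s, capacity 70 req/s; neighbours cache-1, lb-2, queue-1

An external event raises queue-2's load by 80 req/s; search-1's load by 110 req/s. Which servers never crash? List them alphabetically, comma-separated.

Round 1 — queue-2 at 120 > 110; search-1 at 170 > 120. queue-2, search-1 crash.
  queue-2 sheds 120 req/s to edge-2, lb-2: 60 each.
    edge-2: 60+60 = 120 ≤ 130
    lb-2: 60+60 = 120 > 110
  search-1 sheds 170 req/s to edge-2: 170 each.
    edge-2: 120+170 = 290 > 130
Round 2 — edge-2, lb-2 crash.
  edge-2 sheds 290 req/s to cache-1: 290 each.
    cache-1: 30+290 = 320 > 100
  lb-2 sheds 120 req/s to app-a, search-2: 60 each.
    app-a: 70+60 = 130 ≤ 140
    search-2: 40+60 = 100 > 70
Round 3 — cache-1, search-2 crash.
  cache-1 sheds 320 req/s to queue-1: 320 each.
    queue-1: 30+320 = 350 > 100
  search-2 sheds 100 req/s to queue-1: 100 each.
    queue-1: 350+100 = 450 > 100
Round 4 — queue-1 crashes.
  queue-1 sheds 450 req/s: no online neighbours, lost.
No further crashes.

app-a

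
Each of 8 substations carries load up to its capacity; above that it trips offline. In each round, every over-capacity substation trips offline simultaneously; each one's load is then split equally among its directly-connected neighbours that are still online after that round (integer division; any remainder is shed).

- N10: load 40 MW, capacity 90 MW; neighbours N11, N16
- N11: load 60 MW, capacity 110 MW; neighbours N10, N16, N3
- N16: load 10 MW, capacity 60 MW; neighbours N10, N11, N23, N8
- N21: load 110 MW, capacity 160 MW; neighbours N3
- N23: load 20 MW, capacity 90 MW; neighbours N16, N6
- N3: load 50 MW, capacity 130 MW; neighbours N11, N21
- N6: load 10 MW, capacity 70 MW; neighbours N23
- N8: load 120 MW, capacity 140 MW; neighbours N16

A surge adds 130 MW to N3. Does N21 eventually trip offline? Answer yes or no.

yes

Round 1 — N3 at 180 > 130. N3 trips offline.
  N3 sheds 180 MW to N11, N21: 90 each.
    N11: 60+90 = 150 > 110
    N21: 110+90 = 200 > 160
Round 2 — N11, N21 trip offline.
  N11 sheds 150 MW to N10, N16: 75 each.
    N10: 40+75 = 115 > 90
    N16: 10+75 = 85 > 60
  N21 sheds 200 MW: no online neighbours, lost.
Round 3 — N10, N16 trip offline.
  N10 sheds 115 MW: no online neighbours, lost.
  N16 sheds 85 MW to N23, N8: 42 each (1 lost).
    N23: 20+42 = 62 ≤ 90
    N8: 120+42 = 162 > 140
Round 4 — N8 trips offline.
  N8 sheds 162 MW: no online neighbours, lost.
No further trips.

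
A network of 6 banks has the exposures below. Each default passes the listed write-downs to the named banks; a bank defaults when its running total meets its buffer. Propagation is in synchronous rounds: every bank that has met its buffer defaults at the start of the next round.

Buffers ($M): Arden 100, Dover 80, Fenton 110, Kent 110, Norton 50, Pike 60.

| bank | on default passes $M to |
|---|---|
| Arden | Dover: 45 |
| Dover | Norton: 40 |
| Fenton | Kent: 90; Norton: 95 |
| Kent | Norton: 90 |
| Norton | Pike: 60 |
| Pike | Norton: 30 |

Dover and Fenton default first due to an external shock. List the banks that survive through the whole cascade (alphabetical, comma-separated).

Round 1 — Dover, Fenton default (initial).
  Kent: +90 → 90 < 110
  Norton: +40+95 → 135 ≥ 50
Round 2 — Norton defaults.
  Pike: +60 → 60 ≥ 60
Round 3 — Pike defaults.
No further defaults.

Arden, Kent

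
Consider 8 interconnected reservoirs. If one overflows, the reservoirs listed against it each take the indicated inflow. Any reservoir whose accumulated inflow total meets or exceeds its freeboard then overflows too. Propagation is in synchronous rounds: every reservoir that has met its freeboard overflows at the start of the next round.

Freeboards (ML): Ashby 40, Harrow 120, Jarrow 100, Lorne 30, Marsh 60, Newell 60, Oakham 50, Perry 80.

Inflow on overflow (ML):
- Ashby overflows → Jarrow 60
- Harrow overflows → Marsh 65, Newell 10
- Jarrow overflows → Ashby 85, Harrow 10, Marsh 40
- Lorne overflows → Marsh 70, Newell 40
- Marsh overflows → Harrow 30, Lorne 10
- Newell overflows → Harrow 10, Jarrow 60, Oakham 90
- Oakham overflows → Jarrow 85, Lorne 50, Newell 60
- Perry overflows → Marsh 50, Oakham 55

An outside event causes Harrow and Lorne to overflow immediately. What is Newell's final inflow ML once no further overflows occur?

50

Round 1 — Harrow, Lorne overflow (initial).
  Marsh: +65+70 → 135 ≥ 60
  Newell: +10+40 → 50 < 60
Round 2 — Marsh overflows.
No further overflows.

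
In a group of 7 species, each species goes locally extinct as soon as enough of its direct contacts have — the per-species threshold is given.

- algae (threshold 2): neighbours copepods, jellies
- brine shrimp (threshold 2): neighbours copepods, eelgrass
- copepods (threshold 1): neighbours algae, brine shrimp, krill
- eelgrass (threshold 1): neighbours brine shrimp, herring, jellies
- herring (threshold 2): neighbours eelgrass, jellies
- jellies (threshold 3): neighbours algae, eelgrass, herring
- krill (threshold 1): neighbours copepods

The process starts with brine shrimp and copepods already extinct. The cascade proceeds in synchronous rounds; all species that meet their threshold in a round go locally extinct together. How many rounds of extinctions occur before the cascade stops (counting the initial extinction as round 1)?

2

Round 1 — brine shrimp, copepods go locally extinct (initial).
Round 2 — checking thresholds:
  algae: 1 of 2 neighbours < 2, holds.
  eelgrass: 1 of 3 neighbours ≥ 1, goes locally extinct.
  krill: 1 of 1 neighbours ≥ 1, goes locally extinct.
Round 3 — no new extinctions; cascade stops.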